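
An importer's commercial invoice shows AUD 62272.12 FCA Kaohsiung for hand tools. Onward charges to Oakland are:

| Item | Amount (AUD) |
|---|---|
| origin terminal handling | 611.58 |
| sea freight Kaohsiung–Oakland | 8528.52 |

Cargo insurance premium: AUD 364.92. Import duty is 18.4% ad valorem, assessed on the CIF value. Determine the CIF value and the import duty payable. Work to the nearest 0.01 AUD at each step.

CIF value: AUD 71777.14; import duty: AUD 13206.99

CIF = FCA price + pre-shipment costs + freight + insurance
CIF = 62272.12 + 611.58 + 8528.52 + 364.92 = 71777.14
Import duty = 71777.14 × 18.4% = 13206.99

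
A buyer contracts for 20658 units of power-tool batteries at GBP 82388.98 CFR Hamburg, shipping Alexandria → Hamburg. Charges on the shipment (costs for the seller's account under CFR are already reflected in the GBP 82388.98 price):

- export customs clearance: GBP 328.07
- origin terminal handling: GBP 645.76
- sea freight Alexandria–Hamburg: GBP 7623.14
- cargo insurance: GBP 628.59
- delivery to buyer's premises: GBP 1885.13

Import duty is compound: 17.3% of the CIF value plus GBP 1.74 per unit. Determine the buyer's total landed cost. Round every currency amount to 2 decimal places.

Total landed cost: GBP 135209.66

CFR: the seller pays costs through ocean freight to the destination port, but not insurance.
Already in the invoice (seller's account under CFR): export clearance, origin terminal, freight — exclude.
CIF value = CFR price + insurance = 82388.98 + 628.59 = 83017.57
Ad valorem component: 83017.57 × 17.3% = 14362.04
Specific component: 20658 × 1.74 = 35944.92
Import duty = 14362.04 + 35944.92 = 50306.96
Buyer bears: insurance 628.59 + delivery 1885.13 + duty 50306.96 = 52820.68
Landed cost = invoice 82388.98 + 52820.68 = 135209.66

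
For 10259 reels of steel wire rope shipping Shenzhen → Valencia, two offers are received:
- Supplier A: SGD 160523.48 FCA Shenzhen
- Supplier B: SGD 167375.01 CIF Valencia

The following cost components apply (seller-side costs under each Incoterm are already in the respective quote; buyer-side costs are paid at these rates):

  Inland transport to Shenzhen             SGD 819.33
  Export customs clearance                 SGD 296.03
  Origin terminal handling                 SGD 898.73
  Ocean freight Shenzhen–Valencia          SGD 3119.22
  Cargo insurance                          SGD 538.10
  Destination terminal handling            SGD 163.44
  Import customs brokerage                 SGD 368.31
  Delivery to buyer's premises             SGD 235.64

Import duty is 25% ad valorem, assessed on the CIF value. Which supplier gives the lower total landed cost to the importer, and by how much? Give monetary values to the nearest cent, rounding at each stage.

Supplier A (FCA):
CIF value = FCA price + origin terminal + freight + insurance = 160523.48 + 898.73 + 3119.22 + 538.10 = 165079.53
Import duty = 165079.53 × 25% = 41269.88
Buyer bears (A): 898.73 + 3119.22 + 538.10 + 163.44 + 368.31 + 235.64 = 5323.44
Landed cost (A) = invoice 160523.48 + 5323.44 + duty 41269.88 = 207116.80
Supplier B (CIF):
The CIF price already equals the CIF value: 167375.01
Import duty = 167375.01 × 25% = 41843.75
Buyer bears (B): 163.44 + 368.31 + 235.64 = 767.39
Landed cost (B) = invoice 167375.01 + 767.39 + duty 41843.75 = 209986.15
Difference = |207116.80 − 209986.15| = 2869.35

Supplier A is cheaper by SGD 2869.35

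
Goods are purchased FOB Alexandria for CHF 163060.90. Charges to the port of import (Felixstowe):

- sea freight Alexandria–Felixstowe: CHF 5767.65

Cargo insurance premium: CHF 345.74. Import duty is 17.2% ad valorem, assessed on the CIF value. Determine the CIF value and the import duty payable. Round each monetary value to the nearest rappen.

CIF value: CHF 169174.29; import duty: CHF 29097.98

CIF = FOB price + freight + insurance
CIF = 163060.90 + 5767.65 + 345.74 = 169174.29
Import duty = 169174.29 × 17.2% = 29097.98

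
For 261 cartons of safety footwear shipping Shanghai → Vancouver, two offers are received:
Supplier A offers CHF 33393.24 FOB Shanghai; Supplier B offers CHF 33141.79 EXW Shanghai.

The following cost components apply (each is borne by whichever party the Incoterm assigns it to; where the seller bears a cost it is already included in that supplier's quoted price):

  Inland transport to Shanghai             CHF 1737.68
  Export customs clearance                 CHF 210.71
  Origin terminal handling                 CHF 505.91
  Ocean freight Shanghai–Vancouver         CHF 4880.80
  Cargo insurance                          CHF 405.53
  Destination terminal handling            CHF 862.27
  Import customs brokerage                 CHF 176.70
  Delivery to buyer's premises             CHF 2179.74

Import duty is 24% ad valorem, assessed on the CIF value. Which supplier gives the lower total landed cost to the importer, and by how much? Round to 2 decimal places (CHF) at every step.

Supplier A is cheaper by CHF 2731.53

Supplier A (FOB):
CIF value = FOB price + freight + insurance = 33393.24 + 4880.80 + 405.53 = 38679.57
Import duty = 38679.57 × 24% = 9283.10
Buyer bears (A): 4880.80 + 405.53 + 862.27 + 176.70 + 2179.74 = 8505.04
Landed cost (A) = invoice 33393.24 + 8505.04 + duty 9283.10 = 51181.38
Supplier B (EXW):
CIF value = EXW price + inland to port + export clearance + origin terminal + freight + insurance = 33141.79 + 1737.68 + 210.71 + 505.91 + 4880.80 + 405.53 = 40882.42
Import duty = 40882.42 × 24% = 9811.78
Buyer bears (B): 1737.68 + 210.71 + 505.91 + 4880.80 + 405.53 + 862.27 + 176.70 + 2179.74 = 10959.34
Landed cost (B) = invoice 33141.79 + 10959.34 + duty 9811.78 = 53912.91
Difference = |51181.38 − 53912.91| = 2731.53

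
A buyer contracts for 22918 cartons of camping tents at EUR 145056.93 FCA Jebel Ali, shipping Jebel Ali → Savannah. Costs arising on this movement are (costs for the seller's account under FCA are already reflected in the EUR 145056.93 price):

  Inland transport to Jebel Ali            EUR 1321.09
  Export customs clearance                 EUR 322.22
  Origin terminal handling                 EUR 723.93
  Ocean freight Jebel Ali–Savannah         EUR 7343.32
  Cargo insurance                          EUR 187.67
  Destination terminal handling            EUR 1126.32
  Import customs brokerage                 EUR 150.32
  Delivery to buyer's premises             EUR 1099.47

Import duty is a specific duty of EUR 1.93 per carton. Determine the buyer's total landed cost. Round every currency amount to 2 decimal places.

Total landed cost: EUR 199919.70

FCA: the seller delivers export-cleared goods to the carrier; the buyer bears costs from that point.
Already in the invoice (seller's account under FCA): inland to port, export clearance — exclude.
CIF value = FCA price + origin terminal + freight + insurance = 145056.93 + 723.93 + 7343.32 + 187.67 = 153311.85
Import duty = 22918 × 1.93 = 44231.74
Buyer bears: origin terminal 723.93 + freight 7343.32 + insurance 187.67 + destination terminal 1126.32 + brokerage 150.32 + delivery 1099.47 + duty 44231.74 = 54862.77
Landed cost = invoice 145056.93 + 54862.77 = 199919.70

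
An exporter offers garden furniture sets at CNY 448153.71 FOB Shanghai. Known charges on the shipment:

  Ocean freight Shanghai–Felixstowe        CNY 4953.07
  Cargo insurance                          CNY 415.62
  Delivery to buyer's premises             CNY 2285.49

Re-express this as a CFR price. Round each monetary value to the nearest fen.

Not relevant to the conversion: delivery, insurance — on the buyer under both terms; not part of either seller's price.
From FOB to CFR, the seller additionally bears: freight.
CFR price = 448153.71 + 4953.07 = 453106.78

CFR price: CNY 453106.78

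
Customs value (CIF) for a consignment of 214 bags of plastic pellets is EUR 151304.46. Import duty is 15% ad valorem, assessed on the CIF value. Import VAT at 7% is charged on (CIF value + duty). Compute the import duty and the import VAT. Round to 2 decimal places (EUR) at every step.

Import duty: EUR 22695.67; import VAT: EUR 12180.01

Import duty = 151304.46 × 15% = 22695.67
VAT base = CIF + duty = 151304.46 + 22695.67 = 174000.13
Import VAT = 174000.13 × 7% = 12180.01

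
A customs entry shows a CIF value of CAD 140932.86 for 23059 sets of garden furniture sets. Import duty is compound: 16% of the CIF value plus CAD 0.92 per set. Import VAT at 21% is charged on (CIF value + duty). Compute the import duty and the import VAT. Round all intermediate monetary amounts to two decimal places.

Ad valorem component: 140932.86 × 16% = 22549.26
Specific component: 23059 × 0.92 = 21214.28
Import duty = 22549.26 + 21214.28 = 43763.54
VAT base = CIF + duty = 140932.86 + 43763.54 = 184696.40
Import VAT = 184696.40 × 21% = 38786.24

Import duty: CAD 43763.54; import VAT: CAD 38786.24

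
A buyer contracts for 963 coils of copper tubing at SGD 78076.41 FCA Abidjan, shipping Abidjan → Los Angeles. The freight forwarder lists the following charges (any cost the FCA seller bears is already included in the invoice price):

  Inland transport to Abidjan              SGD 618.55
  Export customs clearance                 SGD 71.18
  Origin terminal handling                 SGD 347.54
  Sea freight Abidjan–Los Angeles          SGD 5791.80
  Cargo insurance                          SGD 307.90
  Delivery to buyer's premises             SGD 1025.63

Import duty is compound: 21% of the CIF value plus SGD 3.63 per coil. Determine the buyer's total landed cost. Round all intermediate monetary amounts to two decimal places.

FCA: the seller delivers export-cleared goods to the carrier; the buyer bears costs from that point.
Already in the invoice (seller's account under FCA): inland to port, export clearance — exclude.
CIF value = FCA price + origin terminal + freight + insurance = 78076.41 + 347.54 + 5791.80 + 307.90 = 84523.65
Ad valorem component: 84523.65 × 21% = 17749.97
Specific component: 963 × 3.63 = 3495.69
Import duty = 17749.97 + 3495.69 = 21245.66
Buyer bears: origin terminal 347.54 + freight 5791.80 + insurance 307.90 + delivery 1025.63 + duty 21245.66 = 28718.53
Landed cost = invoice 78076.41 + 28718.53 = 106794.94

Total landed cost: SGD 106794.94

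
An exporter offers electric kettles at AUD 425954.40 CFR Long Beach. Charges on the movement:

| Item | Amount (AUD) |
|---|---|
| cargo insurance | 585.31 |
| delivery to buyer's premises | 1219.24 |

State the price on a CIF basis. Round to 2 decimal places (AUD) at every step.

Not relevant to the conversion: delivery — on the buyer under both terms; not part of either seller's price.
From CFR to CIF, the seller additionally bears: insurance.
CIF price = 425954.40 + 585.31 = 426539.71

CIF price: AUD 426539.71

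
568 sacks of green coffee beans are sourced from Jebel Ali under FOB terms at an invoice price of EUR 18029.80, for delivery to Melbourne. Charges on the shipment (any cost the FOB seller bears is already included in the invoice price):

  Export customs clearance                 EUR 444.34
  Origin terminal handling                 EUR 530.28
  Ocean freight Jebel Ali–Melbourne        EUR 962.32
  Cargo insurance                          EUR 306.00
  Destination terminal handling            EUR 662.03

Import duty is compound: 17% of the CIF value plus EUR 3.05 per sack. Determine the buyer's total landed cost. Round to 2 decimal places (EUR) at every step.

Total landed cost: EUR 24973.23

FOB: the seller bears costs until goods are on board at the origin port; the buyer bears freight, insurance and all costs thereafter.
Already in the invoice (seller's account under FOB): export clearance, origin terminal — exclude.
CIF value = FOB price + freight + insurance = 18029.80 + 962.32 + 306.00 = 19298.12
Ad valorem component: 19298.12 × 17% = 3280.68
Specific component: 568 × 3.05 = 1732.40
Import duty = 3280.68 + 1732.40 = 5013.08
Buyer bears: freight 962.32 + insurance 306.00 + destination terminal 662.03 + duty 5013.08 = 6943.43
Landed cost = invoice 18029.80 + 6943.43 = 24973.23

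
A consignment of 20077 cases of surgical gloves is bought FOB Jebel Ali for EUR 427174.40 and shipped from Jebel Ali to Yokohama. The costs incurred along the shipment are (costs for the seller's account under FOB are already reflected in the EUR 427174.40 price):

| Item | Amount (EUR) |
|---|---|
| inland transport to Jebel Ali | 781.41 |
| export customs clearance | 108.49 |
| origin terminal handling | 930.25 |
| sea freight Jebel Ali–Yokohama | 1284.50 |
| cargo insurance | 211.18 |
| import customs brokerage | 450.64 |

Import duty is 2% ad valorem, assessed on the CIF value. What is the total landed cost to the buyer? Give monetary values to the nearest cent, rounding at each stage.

Total landed cost: EUR 437694.12

FOB: the seller bears costs until goods are on board at the origin port; the buyer bears freight, insurance and all costs thereafter.
Already in the invoice (seller's account under FOB): inland to port, export clearance, origin terminal — exclude.
CIF value = FOB price + freight + insurance = 427174.40 + 1284.50 + 211.18 = 428670.08
Import duty = 428670.08 × 2% = 8573.40
Buyer bears: freight 1284.50 + insurance 211.18 + brokerage 450.64 + duty 8573.40 = 10519.72
Landed cost = invoice 427174.40 + 10519.72 = 437694.12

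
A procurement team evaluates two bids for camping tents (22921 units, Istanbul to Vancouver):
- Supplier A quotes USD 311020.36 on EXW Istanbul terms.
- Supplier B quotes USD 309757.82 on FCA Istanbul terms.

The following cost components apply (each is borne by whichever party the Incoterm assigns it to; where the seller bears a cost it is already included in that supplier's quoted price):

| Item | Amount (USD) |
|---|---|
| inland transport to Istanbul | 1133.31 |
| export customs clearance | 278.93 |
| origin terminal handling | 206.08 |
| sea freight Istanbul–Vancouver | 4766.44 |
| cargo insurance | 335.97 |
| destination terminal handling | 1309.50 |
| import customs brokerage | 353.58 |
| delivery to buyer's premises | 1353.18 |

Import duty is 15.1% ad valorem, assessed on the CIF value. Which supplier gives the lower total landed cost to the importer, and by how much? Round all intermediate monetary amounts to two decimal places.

Supplier A (EXW):
CIF value = EXW price + inland to port + export clearance + origin terminal + freight + insurance = 311020.36 + 1133.31 + 278.93 + 206.08 + 4766.44 + 335.97 = 317741.09
Import duty = 317741.09 × 15.1% = 47978.90
Buyer bears (A): 1133.31 + 278.93 + 206.08 + 4766.44 + 335.97 + 1309.50 + 353.58 + 1353.18 = 9736.99
Landed cost (A) = invoice 311020.36 + 9736.99 + duty 47978.90 = 368736.25
Supplier B (FCA):
CIF value = FCA price + origin terminal + freight + insurance = 309757.82 + 206.08 + 4766.44 + 335.97 = 315066.31
Import duty = 315066.31 × 15.1% = 47575.01
Buyer bears (B): 206.08 + 4766.44 + 335.97 + 1309.50 + 353.58 + 1353.18 = 8324.75
Landed cost (B) = invoice 309757.82 + 8324.75 + duty 47575.01 = 365657.58
Difference = |368736.25 − 365657.58| = 3078.67

Supplier B is cheaper by USD 3078.67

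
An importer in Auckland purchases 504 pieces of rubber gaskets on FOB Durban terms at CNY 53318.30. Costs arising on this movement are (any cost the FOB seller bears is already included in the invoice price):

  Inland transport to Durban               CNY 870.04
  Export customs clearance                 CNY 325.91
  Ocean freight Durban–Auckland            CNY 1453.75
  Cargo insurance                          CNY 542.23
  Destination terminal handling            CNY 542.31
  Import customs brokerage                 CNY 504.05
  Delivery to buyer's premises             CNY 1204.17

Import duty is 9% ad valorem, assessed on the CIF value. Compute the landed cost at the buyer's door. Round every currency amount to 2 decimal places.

Total landed cost: CNY 62543.10

FOB: the seller bears costs until goods are on board at the origin port; the buyer bears freight, insurance and all costs thereafter.
Already in the invoice (seller's account under FOB): inland to port, export clearance — exclude.
CIF value = FOB price + freight + insurance = 53318.30 + 1453.75 + 542.23 = 55314.28
Import duty = 55314.28 × 9% = 4978.29
Buyer bears: freight 1453.75 + insurance 542.23 + destination terminal 542.31 + brokerage 504.05 + delivery 1204.17 + duty 4978.29 = 9224.80
Landed cost = invoice 53318.30 + 9224.80 = 62543.10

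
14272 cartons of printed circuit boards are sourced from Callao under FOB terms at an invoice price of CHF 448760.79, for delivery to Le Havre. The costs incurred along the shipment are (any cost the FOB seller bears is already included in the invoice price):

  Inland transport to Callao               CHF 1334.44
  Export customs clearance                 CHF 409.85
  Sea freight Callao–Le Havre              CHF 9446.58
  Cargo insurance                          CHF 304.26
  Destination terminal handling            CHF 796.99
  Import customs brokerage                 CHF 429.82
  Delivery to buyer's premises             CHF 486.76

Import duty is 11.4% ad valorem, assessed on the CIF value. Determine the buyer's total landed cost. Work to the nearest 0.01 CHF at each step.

Total landed cost: CHF 512495.53

FOB: the seller bears costs until goods are on board at the origin port; the buyer bears freight, insurance and all costs thereafter.
Already in the invoice (seller's account under FOB): inland to port, export clearance — exclude.
CIF value = FOB price + freight + insurance = 448760.79 + 9446.58 + 304.26 = 458511.63
Import duty = 458511.63 × 11.4% = 52270.33
Buyer bears: freight 9446.58 + insurance 304.26 + destination terminal 796.99 + brokerage 429.82 + delivery 486.76 + duty 52270.33 = 63734.74
Landed cost = invoice 448760.79 + 63734.74 = 512495.53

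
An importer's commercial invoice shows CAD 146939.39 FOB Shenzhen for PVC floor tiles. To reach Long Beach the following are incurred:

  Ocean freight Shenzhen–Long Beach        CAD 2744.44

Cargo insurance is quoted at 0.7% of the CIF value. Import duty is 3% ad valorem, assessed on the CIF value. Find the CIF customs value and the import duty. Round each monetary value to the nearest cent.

Let C be the CIF value. C = FOB price + freight + 0.7% × C
C − 0.7% × C = 146939.39 + 2744.44
0.993 × C = 149683.83
C = 149683.83 / 0.993 = 150739.00
Insurance premium = 0.7% × 150739.00 = 1055.17
Import duty = 150739.00 × 3% = 4522.17

CIF value: CAD 150739.00; import duty: CAD 4522.17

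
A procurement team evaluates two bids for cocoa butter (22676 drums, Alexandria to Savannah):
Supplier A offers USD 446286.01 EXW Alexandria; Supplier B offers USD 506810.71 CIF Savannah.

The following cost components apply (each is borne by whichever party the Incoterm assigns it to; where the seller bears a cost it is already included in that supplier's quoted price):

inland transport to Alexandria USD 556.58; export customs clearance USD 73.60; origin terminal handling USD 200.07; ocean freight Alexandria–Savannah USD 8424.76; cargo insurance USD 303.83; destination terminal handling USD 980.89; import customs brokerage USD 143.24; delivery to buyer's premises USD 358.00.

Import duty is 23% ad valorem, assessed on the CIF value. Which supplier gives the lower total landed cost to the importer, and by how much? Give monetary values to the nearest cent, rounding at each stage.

Supplier A (EXW):
CIF value = EXW price + inland to port + export clearance + origin terminal + freight + insurance = 446286.01 + 556.58 + 73.60 + 200.07 + 8424.76 + 303.83 = 455844.85
Import duty = 455844.85 × 23% = 104844.32
Buyer bears (A): 556.58 + 73.60 + 200.07 + 8424.76 + 303.83 + 980.89 + 143.24 + 358.00 = 11040.97
Landed cost (A) = invoice 446286.01 + 11040.97 + duty 104844.32 = 562171.30
Supplier B (CIF):
The CIF price already equals the CIF value: 506810.71
Import duty = 506810.71 × 23% = 116566.46
Buyer bears (B): 980.89 + 143.24 + 358.00 = 1482.13
Landed cost (B) = invoice 506810.71 + 1482.13 + duty 116566.46 = 624859.30
Difference = |562171.30 − 624859.30| = 62688.00

Supplier A is cheaper by USD 62688.00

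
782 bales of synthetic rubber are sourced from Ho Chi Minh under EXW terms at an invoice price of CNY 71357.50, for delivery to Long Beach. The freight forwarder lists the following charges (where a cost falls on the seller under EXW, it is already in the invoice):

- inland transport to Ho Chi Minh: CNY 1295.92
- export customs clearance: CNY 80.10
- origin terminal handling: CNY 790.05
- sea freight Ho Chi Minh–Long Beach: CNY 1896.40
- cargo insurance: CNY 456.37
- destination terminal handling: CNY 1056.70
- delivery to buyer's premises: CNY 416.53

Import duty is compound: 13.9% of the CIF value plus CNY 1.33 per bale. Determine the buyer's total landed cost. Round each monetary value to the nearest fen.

Total landed cost: CNY 88936.44

EXW: the seller makes goods available at their premises; the buyer bears all onward costs.
CIF value = EXW price + inland to port + export clearance + origin terminal + freight + insurance = 71357.50 + 1295.92 + 80.10 + 790.05 + 1896.40 + 456.37 = 75876.34
Ad valorem component: 75876.34 × 13.9% = 10546.81
Specific component: 782 × 1.33 = 1040.06
Import duty = 10546.81 + 1040.06 = 11586.87
Buyer bears: inland to port 1295.92 + export clearance 80.10 + origin terminal 790.05 + freight 1896.40 + insurance 456.37 + destination terminal 1056.70 + delivery 416.53 + duty 11586.87 = 17578.94
Landed cost = invoice 71357.50 + 17578.94 = 88936.44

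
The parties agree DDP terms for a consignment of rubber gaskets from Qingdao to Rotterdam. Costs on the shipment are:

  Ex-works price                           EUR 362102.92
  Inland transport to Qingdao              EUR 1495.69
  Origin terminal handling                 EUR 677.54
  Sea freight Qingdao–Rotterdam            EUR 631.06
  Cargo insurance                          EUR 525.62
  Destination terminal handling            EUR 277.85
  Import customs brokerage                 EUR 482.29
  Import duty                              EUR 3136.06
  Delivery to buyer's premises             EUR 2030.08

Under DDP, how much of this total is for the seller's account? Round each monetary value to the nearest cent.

Seller's account: EUR 371359.11

DDP: the seller bears all costs including import duty.
Seller's account: goods 362102.92 + inland to port 1495.69 + origin terminal 677.54 + freight 631.06 + insurance 525.62 + destination terminal 277.85 + brokerage 482.29 + duty 3136.06 + delivery 2030.08 = 371359.11
Buyer's account: 0.00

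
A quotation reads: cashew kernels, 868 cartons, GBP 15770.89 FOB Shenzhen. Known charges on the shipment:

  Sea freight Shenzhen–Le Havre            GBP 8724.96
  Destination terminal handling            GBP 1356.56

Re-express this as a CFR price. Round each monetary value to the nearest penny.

CFR price: GBP 24495.85

Not relevant to the conversion: destination terminal — on the buyer under both terms; not part of either seller's price.
From FOB to CFR, the seller additionally bears: freight.
CFR price = 15770.89 + 8724.96 = 24495.85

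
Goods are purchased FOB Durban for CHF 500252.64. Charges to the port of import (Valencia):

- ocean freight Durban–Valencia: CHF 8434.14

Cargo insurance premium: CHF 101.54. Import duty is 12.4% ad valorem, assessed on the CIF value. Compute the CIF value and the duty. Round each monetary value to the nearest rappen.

CIF = FOB price + freight + insurance
CIF = 500252.64 + 8434.14 + 101.54 = 508788.32
Import duty = 508788.32 × 12.4% = 63089.75

CIF value: CHF 508788.32; import duty: CHF 63089.75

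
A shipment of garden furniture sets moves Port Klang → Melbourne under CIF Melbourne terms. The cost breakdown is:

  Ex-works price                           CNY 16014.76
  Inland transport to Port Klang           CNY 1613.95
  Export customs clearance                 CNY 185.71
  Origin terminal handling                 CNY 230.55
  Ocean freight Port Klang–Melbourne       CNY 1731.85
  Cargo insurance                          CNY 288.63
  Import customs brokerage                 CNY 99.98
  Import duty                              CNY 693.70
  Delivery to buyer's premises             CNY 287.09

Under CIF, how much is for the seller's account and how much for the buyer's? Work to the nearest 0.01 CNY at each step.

Seller: CNY 20065.45; buyer: CNY 1080.77

CIF: the seller pays costs through ocean freight and marine insurance to the destination port.
Seller's account: goods 16014.76 + inland to port 1613.95 + export clearance 185.71 + origin terminal 230.55 + freight 1731.85 + insurance 288.63 = 20065.45
Buyer's account: brokerage 99.98 + duty 693.70 + delivery 287.09 = 1080.77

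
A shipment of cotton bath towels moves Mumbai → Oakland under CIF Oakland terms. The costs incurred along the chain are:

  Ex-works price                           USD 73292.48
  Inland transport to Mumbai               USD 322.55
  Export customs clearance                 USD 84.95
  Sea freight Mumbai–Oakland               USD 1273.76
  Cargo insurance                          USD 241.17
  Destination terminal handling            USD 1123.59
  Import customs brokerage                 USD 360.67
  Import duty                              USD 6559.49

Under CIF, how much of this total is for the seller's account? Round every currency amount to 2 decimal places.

CIF: the seller pays costs through ocean freight and marine insurance to the destination port.
Seller's account: goods 73292.48 + inland to port 322.55 + export clearance 84.95 + freight 1273.76 + insurance 241.17 = 75214.91
Buyer's account: destination terminal 1123.59 + brokerage 360.67 + duty 6559.49 = 8043.75

Seller's account: USD 75214.91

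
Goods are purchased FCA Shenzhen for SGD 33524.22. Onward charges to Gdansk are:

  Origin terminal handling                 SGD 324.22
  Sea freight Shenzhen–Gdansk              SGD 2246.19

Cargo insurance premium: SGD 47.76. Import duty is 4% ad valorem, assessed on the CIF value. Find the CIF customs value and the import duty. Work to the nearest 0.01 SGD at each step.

CIF value: SGD 36142.39; import duty: SGD 1445.70

CIF = FCA price + pre-shipment costs + freight + insurance
CIF = 33524.22 + 324.22 + 2246.19 + 47.76 = 36142.39
Import duty = 36142.39 × 4% = 1445.70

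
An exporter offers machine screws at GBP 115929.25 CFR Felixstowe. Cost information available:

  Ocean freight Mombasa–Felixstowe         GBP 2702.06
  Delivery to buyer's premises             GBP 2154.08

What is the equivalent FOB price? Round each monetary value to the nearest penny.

FOB price: GBP 113227.19

Not relevant to the conversion: delivery — on the buyer under both terms; not part of either seller's price.
From CFR to FOB, the seller no longer bears: freight.
FOB price = 115929.25 − 2702.06 = 113227.19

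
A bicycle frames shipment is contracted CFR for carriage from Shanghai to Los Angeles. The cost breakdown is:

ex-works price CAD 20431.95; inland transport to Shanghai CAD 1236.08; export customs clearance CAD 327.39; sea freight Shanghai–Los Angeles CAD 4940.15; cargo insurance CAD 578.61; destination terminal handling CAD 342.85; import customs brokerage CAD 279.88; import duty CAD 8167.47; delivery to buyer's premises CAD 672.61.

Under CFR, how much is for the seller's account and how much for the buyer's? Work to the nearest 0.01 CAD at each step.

CFR: the seller pays costs through ocean freight to the destination port, but not insurance.
Seller's account: goods 20431.95 + inland to port 1236.08 + export clearance 327.39 + freight 4940.15 = 26935.57
Buyer's account: insurance 578.61 + destination terminal 342.85 + brokerage 279.88 + duty 8167.47 + delivery 672.61 = 10041.42

Seller: CAD 26935.57; buyer: CAD 10041.42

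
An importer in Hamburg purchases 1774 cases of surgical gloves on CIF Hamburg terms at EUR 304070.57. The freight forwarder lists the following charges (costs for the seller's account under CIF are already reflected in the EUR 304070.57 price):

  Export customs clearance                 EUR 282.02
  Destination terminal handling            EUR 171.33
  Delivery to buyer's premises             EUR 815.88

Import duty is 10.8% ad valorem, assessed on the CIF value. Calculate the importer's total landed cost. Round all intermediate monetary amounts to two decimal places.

CIF: the seller pays costs through ocean freight and marine insurance to the destination port.
Already in the invoice (seller's account under CIF): export clearance — exclude.
The CIF price already equals the CIF value: 304070.57
Import duty = 304070.57 × 10.8% = 32839.62
Buyer bears: destination terminal 171.33 + delivery 815.88 + duty 32839.62 = 33826.83
Landed cost = invoice 304070.57 + 33826.83 = 337897.40

Total landed cost: EUR 337897.40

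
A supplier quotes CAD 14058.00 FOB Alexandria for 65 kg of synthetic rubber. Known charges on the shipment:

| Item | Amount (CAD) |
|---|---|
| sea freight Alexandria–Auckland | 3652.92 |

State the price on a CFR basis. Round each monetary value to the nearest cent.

From FOB to CFR, the seller additionally bears: freight.
CFR price = 14058.00 + 3652.92 = 17710.92

CFR price: CAD 17710.92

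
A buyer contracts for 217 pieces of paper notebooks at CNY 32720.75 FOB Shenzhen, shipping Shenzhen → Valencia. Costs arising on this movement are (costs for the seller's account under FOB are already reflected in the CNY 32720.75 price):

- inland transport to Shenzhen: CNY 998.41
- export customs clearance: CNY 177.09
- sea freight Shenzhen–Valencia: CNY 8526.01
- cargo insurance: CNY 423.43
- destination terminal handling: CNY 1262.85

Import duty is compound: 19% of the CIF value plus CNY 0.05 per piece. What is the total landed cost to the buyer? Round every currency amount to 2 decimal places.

FOB: the seller bears costs until goods are on board at the origin port; the buyer bears freight, insurance and all costs thereafter.
Already in the invoice (seller's account under FOB): inland to port, export clearance — exclude.
CIF value = FOB price + freight + insurance = 32720.75 + 8526.01 + 423.43 = 41670.19
Ad valorem component: 41670.19 × 19% = 7917.34
Specific component: 217 × 0.05 = 10.85
Import duty = 7917.34 + 10.85 = 7928.19
Buyer bears: freight 8526.01 + insurance 423.43 + destination terminal 1262.85 + duty 7928.19 = 18140.48
Landed cost = invoice 32720.75 + 18140.48 = 50861.23

Total landed cost: CNY 50861.23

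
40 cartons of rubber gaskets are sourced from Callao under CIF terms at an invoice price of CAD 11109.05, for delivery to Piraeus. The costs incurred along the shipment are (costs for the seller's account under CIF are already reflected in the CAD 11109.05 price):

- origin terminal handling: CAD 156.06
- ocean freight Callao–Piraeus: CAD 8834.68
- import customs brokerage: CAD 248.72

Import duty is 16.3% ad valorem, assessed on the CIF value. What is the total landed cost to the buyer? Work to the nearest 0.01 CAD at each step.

CIF: the seller pays costs through ocean freight and marine insurance to the destination port.
Already in the invoice (seller's account under CIF): origin terminal, freight — exclude.
The CIF price already equals the CIF value: 11109.05
Import duty = 11109.05 × 16.3% = 1810.78
Buyer bears: brokerage 248.72 + duty 1810.78 = 2059.50
Landed cost = invoice 11109.05 + 2059.50 = 13168.55

Total landed cost: CAD 13168.55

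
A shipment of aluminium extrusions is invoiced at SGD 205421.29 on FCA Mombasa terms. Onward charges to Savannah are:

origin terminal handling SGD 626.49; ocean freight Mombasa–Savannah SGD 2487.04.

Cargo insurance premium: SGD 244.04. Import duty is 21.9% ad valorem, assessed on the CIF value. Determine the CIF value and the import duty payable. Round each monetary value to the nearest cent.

CIF value: SGD 208778.86; import duty: SGD 45722.57

CIF = FCA price + pre-shipment costs + freight + insurance
CIF = 205421.29 + 626.49 + 2487.04 + 244.04 = 208778.86
Import duty = 208778.86 × 21.9% = 45722.57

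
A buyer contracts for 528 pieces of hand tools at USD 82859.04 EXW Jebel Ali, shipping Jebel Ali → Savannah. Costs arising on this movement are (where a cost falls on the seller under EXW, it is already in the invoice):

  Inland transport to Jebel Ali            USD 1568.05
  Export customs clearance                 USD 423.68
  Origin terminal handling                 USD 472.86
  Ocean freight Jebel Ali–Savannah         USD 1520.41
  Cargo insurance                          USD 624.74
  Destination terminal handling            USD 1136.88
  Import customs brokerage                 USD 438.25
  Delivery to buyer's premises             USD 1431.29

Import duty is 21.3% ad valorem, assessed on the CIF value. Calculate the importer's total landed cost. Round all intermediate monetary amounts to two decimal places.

Total landed cost: USD 109106.05

EXW: the seller makes goods available at their premises; the buyer bears all onward costs.
CIF value = EXW price + inland to port + export clearance + origin terminal + freight + insurance = 82859.04 + 1568.05 + 423.68 + 472.86 + 1520.41 + 624.74 = 87468.78
Import duty = 87468.78 × 21.3% = 18630.85
Buyer bears: inland to port 1568.05 + export clearance 423.68 + origin terminal 472.86 + freight 1520.41 + insurance 624.74 + destination terminal 1136.88 + brokerage 438.25 + delivery 1431.29 + duty 18630.85 = 26247.01
Landed cost = invoice 82859.04 + 26247.01 = 109106.05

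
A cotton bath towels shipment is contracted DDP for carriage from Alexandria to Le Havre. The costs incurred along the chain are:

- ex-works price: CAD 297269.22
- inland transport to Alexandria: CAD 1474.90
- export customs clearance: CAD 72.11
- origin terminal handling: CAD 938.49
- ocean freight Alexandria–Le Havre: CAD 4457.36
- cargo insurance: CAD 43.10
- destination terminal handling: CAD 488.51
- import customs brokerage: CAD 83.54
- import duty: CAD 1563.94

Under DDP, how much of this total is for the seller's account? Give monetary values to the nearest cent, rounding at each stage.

Seller's account: CAD 306391.17

DDP: the seller bears all costs including import duty.
Seller's account: goods 297269.22 + inland to port 1474.90 + export clearance 72.11 + origin terminal 938.49 + freight 4457.36 + insurance 43.10 + destination terminal 488.51 + brokerage 83.54 + duty 1563.94 = 306391.17
Buyer's account: 0.00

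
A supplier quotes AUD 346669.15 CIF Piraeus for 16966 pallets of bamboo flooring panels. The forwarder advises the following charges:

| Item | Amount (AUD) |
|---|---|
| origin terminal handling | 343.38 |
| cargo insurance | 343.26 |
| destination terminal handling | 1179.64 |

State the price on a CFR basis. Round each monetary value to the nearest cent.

CFR price: AUD 346325.89

Not relevant to the conversion: origin terminal — on the seller under both CIF and CFR; already in the CIF price and stays in the CFR price. destination terminal — on the buyer under both terms; not part of either seller's price.
From CIF to CFR, the seller no longer bears: insurance.
CFR price = 346669.15 − 343.26 = 346325.89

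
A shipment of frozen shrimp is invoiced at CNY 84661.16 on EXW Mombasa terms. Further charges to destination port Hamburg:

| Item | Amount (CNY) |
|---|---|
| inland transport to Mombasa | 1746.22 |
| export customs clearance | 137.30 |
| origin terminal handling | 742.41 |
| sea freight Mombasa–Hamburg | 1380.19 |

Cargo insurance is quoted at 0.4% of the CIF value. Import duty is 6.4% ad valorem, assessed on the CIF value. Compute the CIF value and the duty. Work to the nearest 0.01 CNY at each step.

CIF value: CNY 89023.37; import duty: CNY 5697.50

Let C be the CIF value. C = EXW price + pre-shipment costs + freight + 0.4% × C
C − 0.4% × C = 84661.16 + 1746.22 + 137.30 + 742.41 + 1380.19
0.996 × C = 88667.28
C = 88667.28 / 0.996 = 89023.37
Insurance premium = 0.4% × 89023.37 = 356.09
Import duty = 89023.37 × 6.4% = 5697.50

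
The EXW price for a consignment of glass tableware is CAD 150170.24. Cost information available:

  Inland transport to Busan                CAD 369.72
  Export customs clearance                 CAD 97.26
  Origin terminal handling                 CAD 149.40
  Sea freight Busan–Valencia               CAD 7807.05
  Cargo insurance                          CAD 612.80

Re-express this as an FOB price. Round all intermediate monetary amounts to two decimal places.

Not relevant to the conversion: insurance, freight — on the buyer under both terms; not part of either seller's price.
From EXW to FOB, the seller additionally bears: inland to port, export clearance, origin terminal.
FOB price = 150170.24 + 369.72 + 97.26 + 149.40 = 150786.62

FOB price: CAD 150786.62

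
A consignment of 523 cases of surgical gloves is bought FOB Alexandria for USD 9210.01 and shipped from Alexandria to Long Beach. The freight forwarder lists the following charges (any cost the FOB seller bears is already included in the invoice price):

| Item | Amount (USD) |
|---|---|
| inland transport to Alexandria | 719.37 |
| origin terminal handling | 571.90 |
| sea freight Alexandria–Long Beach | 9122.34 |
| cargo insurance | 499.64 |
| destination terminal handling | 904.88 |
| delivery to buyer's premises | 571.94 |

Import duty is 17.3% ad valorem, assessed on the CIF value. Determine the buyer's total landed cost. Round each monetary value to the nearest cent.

Total landed cost: USD 23566.74

FOB: the seller bears costs until goods are on board at the origin port; the buyer bears freight, insurance and all costs thereafter.
Already in the invoice (seller's account under FOB): inland to port, origin terminal — exclude.
CIF value = FOB price + freight + insurance = 9210.01 + 9122.34 + 499.64 = 18831.99
Import duty = 18831.99 × 17.3% = 3257.93
Buyer bears: freight 9122.34 + insurance 499.64 + destination terminal 904.88 + delivery 571.94 + duty 3257.93 = 14356.73
Landed cost = invoice 9210.01 + 14356.73 = 23566.74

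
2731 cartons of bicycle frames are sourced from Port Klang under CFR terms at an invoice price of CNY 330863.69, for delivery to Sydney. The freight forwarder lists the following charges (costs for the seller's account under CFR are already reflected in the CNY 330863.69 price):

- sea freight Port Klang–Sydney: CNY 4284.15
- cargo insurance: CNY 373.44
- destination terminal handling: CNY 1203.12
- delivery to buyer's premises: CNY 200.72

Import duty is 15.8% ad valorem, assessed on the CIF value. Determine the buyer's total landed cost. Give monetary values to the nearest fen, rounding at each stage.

Total landed cost: CNY 384976.44

CFR: the seller pays costs through ocean freight to the destination port, but not insurance.
Already in the invoice (seller's account under CFR): freight — exclude.
CIF value = CFR price + insurance = 330863.69 + 373.44 = 331237.13
Import duty = 331237.13 × 15.8% = 52335.47
Buyer bears: insurance 373.44 + destination terminal 1203.12 + delivery 200.72 + duty 52335.47 = 54112.75
Landed cost = invoice 330863.69 + 54112.75 = 384976.44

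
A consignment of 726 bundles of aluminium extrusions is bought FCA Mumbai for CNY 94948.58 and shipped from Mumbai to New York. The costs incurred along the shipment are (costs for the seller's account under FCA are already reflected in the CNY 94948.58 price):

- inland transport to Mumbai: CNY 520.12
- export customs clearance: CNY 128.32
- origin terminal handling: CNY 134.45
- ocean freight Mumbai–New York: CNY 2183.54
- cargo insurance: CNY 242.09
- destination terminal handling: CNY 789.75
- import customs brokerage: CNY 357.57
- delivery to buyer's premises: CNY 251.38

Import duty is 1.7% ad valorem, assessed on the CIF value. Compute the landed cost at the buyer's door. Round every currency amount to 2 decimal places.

Total landed cost: CNY 100565.01

FCA: the seller delivers export-cleared goods to the carrier; the buyer bears costs from that point.
Already in the invoice (seller's account under FCA): inland to port, export clearance — exclude.
CIF value = FCA price + origin terminal + freight + insurance = 94948.58 + 134.45 + 2183.54 + 242.09 = 97508.66
Import duty = 97508.66 × 1.7% = 1657.65
Buyer bears: origin terminal 134.45 + freight 2183.54 + insurance 242.09 + destination terminal 789.75 + brokerage 357.57 + delivery 251.38 + duty 1657.65 = 5616.43
Landed cost = invoice 94948.58 + 5616.43 = 100565.01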